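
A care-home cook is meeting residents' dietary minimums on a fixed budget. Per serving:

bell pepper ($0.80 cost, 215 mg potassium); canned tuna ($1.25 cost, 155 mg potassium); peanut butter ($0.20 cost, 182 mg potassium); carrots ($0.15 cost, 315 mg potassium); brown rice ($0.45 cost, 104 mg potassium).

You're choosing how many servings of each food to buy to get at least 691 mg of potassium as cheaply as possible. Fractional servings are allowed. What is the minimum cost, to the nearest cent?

$0.33

Cost per mg of potassium: carrots $0.0005, peanut butter $0.0011, bell pepper $0.0037, brown rice $0.0043, canned tuna $0.0081.
With no serving limits, use only carrots: 691 mg / 315 mg = 2.194 servings × $0.15 = $0.33.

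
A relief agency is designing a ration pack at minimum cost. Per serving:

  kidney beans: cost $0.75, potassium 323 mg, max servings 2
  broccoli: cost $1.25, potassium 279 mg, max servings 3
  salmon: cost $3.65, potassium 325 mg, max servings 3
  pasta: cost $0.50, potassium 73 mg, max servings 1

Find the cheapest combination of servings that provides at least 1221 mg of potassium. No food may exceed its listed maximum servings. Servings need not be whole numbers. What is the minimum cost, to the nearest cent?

Cost per mg of potassium: kidney beans $0.0023, broccoli $0.0045, pasta $0.0068, salmon $0.0112.
Take 2 servings of kidney beans: +646.0 mg potassium for $1.50 (total $1.50, still need 575.0 mg).
Take 2.061 servings of broccoli: +575.0 mg potassium for $2.58 (total $4.08, still need 0.0 mg).
Filling from the cheapest source first is optimal under one linear minimum: $4.08.

$4.08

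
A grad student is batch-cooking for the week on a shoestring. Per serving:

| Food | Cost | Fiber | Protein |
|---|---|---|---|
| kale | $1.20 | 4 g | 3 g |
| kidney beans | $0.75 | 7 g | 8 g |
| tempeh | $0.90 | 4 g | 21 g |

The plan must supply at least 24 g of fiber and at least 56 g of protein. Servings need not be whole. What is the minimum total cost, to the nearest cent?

Two binding constraints pin down two serving amounts, so the optimal mix uses at most two foods. The candidates are each food alone (scaled to the tighter of fiber/protein) and each pair with both constraints tight.
kale only: max(24/4, 56/3) = 18.67 servings → $22.40.
kidney beans only: max(24/7, 56/8) = 7 servings → $5.25.
tempeh only: max(24/4, 56/21) = 6 servings → $5.40.
kale + kidney beans: intersection lies outside the first quadrant.
kale + tempeh with both tight: 3.889 servings and 2.111 servings → $6.57.
kidney beans + tempeh with both tight: 2.435 servings and 1.739 servings → $3.39.
Cheapest feasible corner: $3.39.

$3.39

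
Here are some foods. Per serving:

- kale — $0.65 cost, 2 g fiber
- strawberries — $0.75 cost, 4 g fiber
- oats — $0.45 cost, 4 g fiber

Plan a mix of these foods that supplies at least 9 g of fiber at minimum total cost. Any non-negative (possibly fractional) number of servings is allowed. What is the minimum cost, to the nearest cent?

Cost per g of fiber: oats $0.1125, strawberries $0.1875, kale $0.3250.
With no serving limits, use only oats: 9 g / 4 g = 2.25 servings × $0.45 = $1.01.

$1.01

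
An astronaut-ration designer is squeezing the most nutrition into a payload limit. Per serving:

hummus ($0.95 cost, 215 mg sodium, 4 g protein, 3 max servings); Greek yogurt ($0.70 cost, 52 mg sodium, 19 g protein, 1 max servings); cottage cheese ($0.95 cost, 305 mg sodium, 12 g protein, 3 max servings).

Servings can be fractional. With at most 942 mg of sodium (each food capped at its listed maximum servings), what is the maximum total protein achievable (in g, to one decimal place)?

54.0 g

Protein per mg sodium: Greek yogurt 0.3654, cottage cheese 0.03934, hummus 0.0186.
Take 1 serving of Greek yogurt: uses 52 mg sodium, +19.0 g protein (running total 19.0 g).
Take 2.918 servings of cottage cheese: uses 890 mg sodium, +35.0 g protein (running total 54.0 g).
Greedy by best ratio exhausts the sodium allowance optimally: 54.0 g.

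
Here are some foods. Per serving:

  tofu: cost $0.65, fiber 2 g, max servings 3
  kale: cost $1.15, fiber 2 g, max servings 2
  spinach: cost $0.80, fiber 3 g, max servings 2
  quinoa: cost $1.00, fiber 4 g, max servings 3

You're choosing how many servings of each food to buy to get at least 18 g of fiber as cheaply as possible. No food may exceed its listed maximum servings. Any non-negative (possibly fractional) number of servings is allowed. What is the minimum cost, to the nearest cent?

Cost per g of fiber: quinoa $0.2500, spinach $0.2667, tofu $0.3250, kale $0.5750.
Take 3 servings of quinoa: +12.0 g fiber for $3.00 (total $3.00, still need 6.0 g).
Take 2 servings of spinach: +6.0 g fiber for $1.60 (total $4.60, still need 0.0 g).
Filling from the cheapest source first is optimal under one linear minimum: $4.60.

$4.60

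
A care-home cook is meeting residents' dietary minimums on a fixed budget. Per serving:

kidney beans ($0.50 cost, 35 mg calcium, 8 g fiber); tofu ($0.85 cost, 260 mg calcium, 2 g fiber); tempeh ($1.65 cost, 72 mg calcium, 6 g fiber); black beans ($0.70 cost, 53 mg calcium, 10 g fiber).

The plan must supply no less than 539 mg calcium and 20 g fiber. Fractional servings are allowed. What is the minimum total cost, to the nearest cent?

At the optimum either one food covers both requirements or two foods hit both targets exactly; no other combination can be cheaper.
kidney beans only: max(539/35, 20/8) = 15.4 servings → $7.70.
tofu only: max(539/260, 20/2) = 10 servings → $8.50.
tempeh only: max(539/72, 20/6) = 7.486 servings → $12.35.
black beans only: max(539/53, 20/10) = 10.17 servings → $7.12.
kidney beans + tofu with both tight: 2.051 servings and 1.797 servings → $2.55.
kidney beans + tempeh: the both-tight solution has a negative serving — not a feasible corner.
kidney beans + black beans: the both-tight solution has a negative serving — not a feasible corner.
tofu + tempeh with both tight: 1.267 servings and 2.911 servings → $5.88.
tofu + black beans with both tight: 1.736 servings and 1.653 servings → $2.63.
tempeh + black beans: the both-tight solution has a negative serving — not a feasible corner.
The minimum over all feasible corners is $2.55.

$2.55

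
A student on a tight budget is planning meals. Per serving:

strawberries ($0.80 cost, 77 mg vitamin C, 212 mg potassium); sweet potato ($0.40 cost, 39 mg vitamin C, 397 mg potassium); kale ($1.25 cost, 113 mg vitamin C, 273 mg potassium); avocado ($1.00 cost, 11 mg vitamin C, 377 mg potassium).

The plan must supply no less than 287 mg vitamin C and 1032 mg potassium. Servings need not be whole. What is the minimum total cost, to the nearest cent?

$2.94

At the optimum either one food covers both requirements or two foods hit both targets exactly; no other combination can be cheaper.
strawberries only: max(287/77, 1032/212) = 4.868 servings → $3.89.
sweet potato only: max(287/39, 1032/397) = 7.359 servings → $2.94.
kale only: max(287/113, 1032/273) = 3.78 servings → $4.73.
avocado only: max(287/11, 1032/377) = 26.09 servings → $26.09.
strawberries + sweet potato with both tight: 3.304 servings and 0.8349 servings → $2.98.
strawberries + kale with both targets exact would need a negative amount; discard.
strawberries + avocado with both tight: 3.628 servings and 0.6975 servings → $3.60.
sweet potato + kale with both tight: 1.118 servings and 2.154 servings → $3.14.
sweet potato + avocado: the both-tight solution has a negative serving — not a feasible corner.
kale + avocado with both tight: 2.446 servings and 0.9663 servings → $4.02.
Cheapest feasible corner: $2.94.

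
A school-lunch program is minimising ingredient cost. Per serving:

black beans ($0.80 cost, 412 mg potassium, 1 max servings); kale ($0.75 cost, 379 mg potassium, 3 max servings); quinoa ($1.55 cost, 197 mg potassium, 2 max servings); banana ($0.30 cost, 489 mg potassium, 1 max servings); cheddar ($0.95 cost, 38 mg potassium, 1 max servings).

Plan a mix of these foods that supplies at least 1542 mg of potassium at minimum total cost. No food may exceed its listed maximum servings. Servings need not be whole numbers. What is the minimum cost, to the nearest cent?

$2.37

Cost per mg of potassium: banana $0.0006, black beans $0.0019, kale $0.0020, quinoa $0.0079, cheddar $0.0250.
Take 1 serving of banana: +489.0 mg potassium for $0.30 (total $0.30, still need 1053.0 mg).
Take 1 serving of black beans: +412.0 mg potassium for $0.80 (total $1.10, still need 641.0 mg).
Take 1.691 servings of kale: +641.0 mg potassium for $1.27 (total $2.37, still need 0.0 mg).
Greedy by cheapest-per-mg is optimal for a single linear constraint, so the minimum cost is $2.37.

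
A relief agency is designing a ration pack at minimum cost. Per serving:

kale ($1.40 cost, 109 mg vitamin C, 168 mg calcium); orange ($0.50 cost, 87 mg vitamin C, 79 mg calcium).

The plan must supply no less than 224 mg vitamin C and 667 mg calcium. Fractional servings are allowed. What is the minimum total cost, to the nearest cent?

Check every corner: each single food scaled to meet both minima, and each pair solved so both constraints bind.
kale only: max(224/109, 667/168) = 3.97 servings → $5.56.
orange only: max(224/87, 667/79) = 8.443 servings → $4.22.
kale + orange: intersection lies outside the first quadrant.
Cheapest feasible corner: $4.22.

$4.22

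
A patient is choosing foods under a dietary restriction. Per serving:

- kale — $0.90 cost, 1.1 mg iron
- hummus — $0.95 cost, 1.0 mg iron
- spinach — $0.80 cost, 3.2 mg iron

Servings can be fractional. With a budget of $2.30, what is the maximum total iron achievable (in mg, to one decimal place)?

Iron per dollar: spinach 4, kale 1.222, hummus 1.053.
With no serving limits, spend the whole cost allowance on spinach: $2.30 / $0.80 × 3.2 mg = 9.2 mg.

9.2 mg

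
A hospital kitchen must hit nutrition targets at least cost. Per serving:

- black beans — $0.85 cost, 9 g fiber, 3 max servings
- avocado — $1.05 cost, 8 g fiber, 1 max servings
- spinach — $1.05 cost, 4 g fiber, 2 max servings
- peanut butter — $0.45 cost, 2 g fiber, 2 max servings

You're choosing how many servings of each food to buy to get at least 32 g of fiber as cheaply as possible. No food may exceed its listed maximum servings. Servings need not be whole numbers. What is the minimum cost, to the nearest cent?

$3.21

Cost per g of fiber: black beans $0.0944, avocado $0.1313, peanut butter $0.2250, spinach $0.2625.
Take 3 servings of black beans: +27.0 g fiber for $2.55 (total $2.55, still need 5.0 g).
Take 0.625 servings of avocado: +5.0 g fiber for $0.66 (total $3.21, still need 0.0 g).
Filling from the cheapest source first is optimal under one linear minimum: $3.21.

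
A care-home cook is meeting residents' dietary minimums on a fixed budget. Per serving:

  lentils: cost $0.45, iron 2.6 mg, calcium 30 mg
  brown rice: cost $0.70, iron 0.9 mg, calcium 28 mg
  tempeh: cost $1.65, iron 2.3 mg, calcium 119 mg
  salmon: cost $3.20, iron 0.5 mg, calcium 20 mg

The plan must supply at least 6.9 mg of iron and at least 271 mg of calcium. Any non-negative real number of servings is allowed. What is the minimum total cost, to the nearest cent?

lentils only: max(6.9/2.6, 271/30) = 9.033 servings → $4.07.
brown rice only: max(6.9/0.9, 271/28) = 9.679 servings → $6.78.
tempeh only: max(6.9/2.3, 271/119) = 3 servings → $4.95.
salmon only: max(6.9/0.5, 271/20) = 13.8 servings → $44.16.
lentils + brown rice: the both-tight solution has a negative serving — not a feasible corner.
lentils + tempeh with both tight: 0.8228 servings and 2.07 servings → $3.79.
lentils + salmon with both tight: 0.06757 servings and 13.45 servings → $43.07.
brown rice + tempeh with both tight: 4.632 servings and 1.187 servings → $5.20.
brown rice + salmon with both tight: 0.625 servings and 12.68 servings → $41.00.
tempeh + salmon: the both-tight solution has a negative serving — not a feasible corner.
So the least-cost plan costs $3.79.

$3.79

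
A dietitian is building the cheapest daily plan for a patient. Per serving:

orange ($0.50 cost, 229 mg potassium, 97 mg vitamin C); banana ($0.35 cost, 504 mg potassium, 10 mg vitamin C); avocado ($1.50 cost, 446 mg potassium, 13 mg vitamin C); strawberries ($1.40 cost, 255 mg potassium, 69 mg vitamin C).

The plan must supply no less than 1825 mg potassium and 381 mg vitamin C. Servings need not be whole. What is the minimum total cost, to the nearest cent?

$2.54

For a min-cost LP with two ≥-constraints, a basic feasible solution has at most two positive variables.
orange only: max(1825/229, 381/97) = 7.969 servings → $3.98.
banana only: max(1825/504, 381/10) = 38.1 servings → $13.34.
avocado only: max(1825/446, 381/13) = 29.31 servings → $43.96.
strawberries only: max(1825/255, 381/69) = 7.157 servings → $10.02.
orange + banana with both tight: 3.729 servings and 1.927 servings → $2.54.
orange + avocado with both tight: 3.629 servings and 2.229 servings → $5.16.
orange + strawberries: intersection lies outside the first quadrant.
banana + avocado: the both-tight solution has a negative serving — not a feasible corner.
banana + strawberries with both tight: 0.8928 servings and 5.392 servings → $7.86.
avocado + strawberries with both tight: 1.048 servings and 5.324 servings → $9.03.
The minimum over all feasible corners is $2.54.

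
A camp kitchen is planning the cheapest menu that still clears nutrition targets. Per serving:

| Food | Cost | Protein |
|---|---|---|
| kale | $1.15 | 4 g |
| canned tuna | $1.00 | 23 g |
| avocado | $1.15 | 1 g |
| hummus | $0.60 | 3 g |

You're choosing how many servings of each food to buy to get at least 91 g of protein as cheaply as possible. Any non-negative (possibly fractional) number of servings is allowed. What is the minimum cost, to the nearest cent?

Cost per g of protein: canned tuna $0.0435, hummus $0.2000, kale $0.2875, avocado $1.1500.
With no serving limits, use only canned tuna: 91 g / 23 g = 3.957 servings × $1.00 = $3.96.

$3.96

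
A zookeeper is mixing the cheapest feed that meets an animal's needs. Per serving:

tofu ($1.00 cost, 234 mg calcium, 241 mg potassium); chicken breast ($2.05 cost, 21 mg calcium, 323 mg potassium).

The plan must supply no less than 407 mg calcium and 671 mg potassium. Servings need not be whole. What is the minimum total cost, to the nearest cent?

Compare the cost at each extreme point of the feasible region.
tofu only: max(407/234, 671/241) = 2.784 servings → $2.78.
chicken breast only: max(407/21, 671/323) = 19.38 servings → $39.73.
tofu + chicken breast with both tight: 1.664 servings and 0.8356 servings → $3.38.
Cheapest feasible corner: $2.78.

$2.78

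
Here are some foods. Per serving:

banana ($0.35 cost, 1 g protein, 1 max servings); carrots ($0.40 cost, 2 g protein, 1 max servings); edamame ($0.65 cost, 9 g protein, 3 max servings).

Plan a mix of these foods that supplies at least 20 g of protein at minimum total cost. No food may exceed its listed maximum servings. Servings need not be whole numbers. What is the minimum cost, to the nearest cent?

Cost per g of protein: edamame $0.0722, carrots $0.2000, banana $0.3500.
Take 2.222 servings of edamame: +20.0 g protein for $1.44 (total $1.44, still need 0.0 g).
Greedy by cheapest-per-g is optimal for a single linear constraint, so the minimum cost is $1.44.

$1.44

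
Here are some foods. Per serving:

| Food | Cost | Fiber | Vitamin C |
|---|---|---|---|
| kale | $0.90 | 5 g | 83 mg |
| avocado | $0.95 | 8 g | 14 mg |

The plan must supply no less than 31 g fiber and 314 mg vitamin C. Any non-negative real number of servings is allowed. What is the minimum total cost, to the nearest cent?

At the optimum either one food covers both requirements or two foods hit both targets exactly; no other combination can be cheaper.
kale only: max(31/5, 314/83) = 6.2 servings → $5.58.
avocado only: max(31/8, 314/14) = 22.43 servings → $21.31.
kale + avocado with both tight: 3.498 servings and 1.689 servings → $4.75.
So the least-cost plan costs $4.75.

$4.75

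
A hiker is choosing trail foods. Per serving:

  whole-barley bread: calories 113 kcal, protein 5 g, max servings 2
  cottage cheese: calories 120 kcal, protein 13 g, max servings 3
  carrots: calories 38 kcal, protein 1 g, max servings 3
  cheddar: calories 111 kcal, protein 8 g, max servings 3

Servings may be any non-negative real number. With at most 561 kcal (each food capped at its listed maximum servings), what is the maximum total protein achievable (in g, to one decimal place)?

53.5 g

Protein per kcal: cottage cheese 0.1083, cheddar 0.07207, whole-barley bread 0.04425, carrots 0.02632.
Take 3 servings of cottage cheese: uses 360 kcal, +39.0 g protein (running total 39.0 g).
Take 1.811 servings of cheddar: uses 201 kcal, +14.5 g protein (running total 53.5 g).
Filling greedily by protein-per-kcal is optimal for one linear limit, giving 53.5 g.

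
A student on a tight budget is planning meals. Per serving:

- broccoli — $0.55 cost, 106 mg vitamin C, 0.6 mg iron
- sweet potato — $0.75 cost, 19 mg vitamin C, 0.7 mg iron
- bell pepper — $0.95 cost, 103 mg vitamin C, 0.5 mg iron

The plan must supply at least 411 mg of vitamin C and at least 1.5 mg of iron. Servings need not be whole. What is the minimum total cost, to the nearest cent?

$2.13

An LP optimum is at a vertex; with two nutrient constraints at most two foods are used. Check each candidate.
broccoli only: max(411/106, 1.5/0.6) = 3.877 servings → $2.13.
sweet potato only: max(411/19, 1.5/0.7) = 21.63 servings → $16.22.
bell pepper only: max(411/103, 1.5/0.5) = 3.99 servings → $3.79.
broccoli + sweet potato: the both-tight solution has a negative serving — not a feasible corner.
broccoli + bell pepper with both targets exact would need a negative amount; discard.
sweet potato + bell pepper: intersection lies outside the first quadrant.
So the least-cost plan costs $2.13.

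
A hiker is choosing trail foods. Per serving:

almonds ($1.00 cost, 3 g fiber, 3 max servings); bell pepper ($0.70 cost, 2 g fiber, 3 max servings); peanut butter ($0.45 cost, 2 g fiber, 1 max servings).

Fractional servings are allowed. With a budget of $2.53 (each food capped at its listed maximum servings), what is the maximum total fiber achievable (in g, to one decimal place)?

Fiber per dollar: peanut butter 4.444, almonds 3, bell pepper 2.857.
Take 1 serving of peanut butter: spends $0.45, +2.0 g fiber (running total 2.0 g).
Take 2.08 servings of almonds: spends $2.08, +6.2 g fiber (running total 8.2 g).
Filling greedily by fiber-per-dollar is optimal for one linear limit, giving 8.2 g.

8.2 g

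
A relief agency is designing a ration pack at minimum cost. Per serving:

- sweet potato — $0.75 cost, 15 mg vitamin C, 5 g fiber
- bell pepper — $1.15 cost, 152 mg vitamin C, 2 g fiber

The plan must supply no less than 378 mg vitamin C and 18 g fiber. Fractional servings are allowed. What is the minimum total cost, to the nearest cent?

With two linear requirements the optimum uses one or two foods; enumerate the corners.
sweet potato only: max(378/15, 18/5) = 25.2 servings → $18.90.
bell pepper only: max(378/152, 18/2) = 9 servings → $10.35.
sweet potato + bell pepper with both tight: 2.712 servings and 2.219 servings → $4.59.
So the least-cost plan costs $4.59.

$4.59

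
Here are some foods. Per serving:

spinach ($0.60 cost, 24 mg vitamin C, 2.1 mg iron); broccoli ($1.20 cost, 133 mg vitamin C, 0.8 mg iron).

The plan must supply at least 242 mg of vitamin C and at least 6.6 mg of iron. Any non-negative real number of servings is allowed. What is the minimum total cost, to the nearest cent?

$3.19

Check every corner: each single food scaled to meet both minima, and each pair solved so both constraints bind.
spinach only: max(242/24, 6.6/2.1) = 10.08 servings → $6.05.
broccoli only: max(242/133, 6.6/0.8) = 8.25 servings → $9.90.
spinach + broccoli with both tight: 2.631 servings and 1.345 servings → $3.19.
Cheapest feasible corner: $3.19.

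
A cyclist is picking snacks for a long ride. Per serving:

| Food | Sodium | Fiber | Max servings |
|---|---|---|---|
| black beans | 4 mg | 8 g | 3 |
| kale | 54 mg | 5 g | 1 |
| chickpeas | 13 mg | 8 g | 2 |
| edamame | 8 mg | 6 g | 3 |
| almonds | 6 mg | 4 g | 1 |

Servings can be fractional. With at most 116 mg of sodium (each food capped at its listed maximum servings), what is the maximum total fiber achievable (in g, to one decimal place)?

66.4 g

Fiber per mg sodium: black beans 2, edamame 0.75, almonds 0.6667, chickpeas 0.6154, kale 0.09259.
Take 3 servings of black beans: uses 12 mg sodium, +24.0 g fiber (running total 24.0 g).
Take 3 servings of edamame: uses 24 mg sodium, +18.0 g fiber (running total 42.0 g).
Take 1 serving of almonds: uses 6 mg sodium, +4.0 g fiber (running total 46.0 g).
Take 2 servings of chickpeas: uses 26 mg sodium, +16.0 g fiber (running total 62.0 g).
Take 0.8889 servings of kale: uses 48 mg sodium, +4.4 g fiber (running total 66.4 g).
Filling greedily by fiber-per-mg sodium is optimal for one linear limit, giving 66.4 g.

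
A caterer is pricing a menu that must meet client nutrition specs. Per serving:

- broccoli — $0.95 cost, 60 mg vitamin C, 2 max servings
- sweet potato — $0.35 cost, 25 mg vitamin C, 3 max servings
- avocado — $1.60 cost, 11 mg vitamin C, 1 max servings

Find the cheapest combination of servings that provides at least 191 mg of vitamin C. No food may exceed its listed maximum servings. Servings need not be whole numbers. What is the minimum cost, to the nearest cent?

Cost per mg of vitamin C: sweet potato $0.0140, broccoli $0.0158, avocado $0.1455.
Take 3 servings of sweet potato: +75.0 mg vitamin C for $1.05 (total $1.05, still need 116.0 mg).
Take 1.933 servings of broccoli: +116.0 mg vitamin C for $1.84 (total $2.89, still need 0.0 mg).
Filling from the cheapest source first is optimal under one linear minimum: $2.89.

$2.89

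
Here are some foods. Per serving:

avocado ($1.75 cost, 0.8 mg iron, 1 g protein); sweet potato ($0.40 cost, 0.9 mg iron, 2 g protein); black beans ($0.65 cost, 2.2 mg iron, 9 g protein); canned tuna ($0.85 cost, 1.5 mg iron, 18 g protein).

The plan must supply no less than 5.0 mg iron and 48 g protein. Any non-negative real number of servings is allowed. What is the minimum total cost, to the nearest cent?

$2.42

With two linear requirements the optimum uses one or two foods; enumerate the corners.
avocado only: max(5.0/0.8, 48/1) = 48 servings → $84.00.
sweet potato only: max(5.0/0.9, 48/2) = 24 servings → $9.60.
black beans only: max(5.0/2.2, 48/9) = 5.333 servings → $3.47.
canned tuna only: max(5.0/1.5, 48/18) = 3.333 servings → $2.83.
avocado + sweet potato: the both-tight solution has a negative serving — not a feasible corner.
avocado + black beans: intersection lies outside the first quadrant.
avocado + canned tuna with both tight: 1.395 servings and 2.589 servings → $4.64.
sweet potato + black beans: the both-tight solution has a negative serving — not a feasible corner.
sweet potato + canned tuna with both tight: 1.364 servings and 2.515 servings → $2.68.
black beans + canned tuna with both tight: 0.6897 servings and 2.322 servings → $2.42.
The minimum over all feasible corners is $2.42.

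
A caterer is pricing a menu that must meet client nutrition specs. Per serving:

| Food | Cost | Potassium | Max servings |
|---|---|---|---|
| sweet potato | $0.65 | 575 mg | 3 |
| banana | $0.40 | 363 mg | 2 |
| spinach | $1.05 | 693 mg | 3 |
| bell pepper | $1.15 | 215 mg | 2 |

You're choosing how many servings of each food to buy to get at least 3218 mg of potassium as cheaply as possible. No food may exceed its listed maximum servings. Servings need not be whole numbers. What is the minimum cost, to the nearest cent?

$3.91

Cost per mg of potassium: banana $0.0011, sweet potato $0.0011, spinach $0.0015, bell pepper $0.0053.
Take 2 servings of banana: +726.0 mg potassium for $0.80 (total $0.80, still need 2492.0 mg).
Take 3 servings of sweet potato: +1725.0 mg potassium for $1.95 (total $2.75, still need 767.0 mg).
Take 1.107 servings of spinach: +767.0 mg potassium for $1.16 (total $3.91, still need 0.0 mg).
Filling from the cheapest source first is optimal under one linear minimum: $3.91.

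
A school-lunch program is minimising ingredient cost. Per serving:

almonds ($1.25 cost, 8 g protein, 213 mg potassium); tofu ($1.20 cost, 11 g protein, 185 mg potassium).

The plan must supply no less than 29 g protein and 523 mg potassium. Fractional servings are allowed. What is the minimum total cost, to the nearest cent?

$3.33

Minimising a linear cost over {protein ≥ 29, potassium ≥ 523, servings ≥ 0} — the optimum is at a vertex, using one or two foods.
almonds only: max(29/8, 523/213) = 3.625 servings → $4.53.
tofu only: max(29/11, 523/185) = 2.827 servings → $3.39.
almonds + tofu with both tight: 0.4496 servings and 2.309 servings → $3.33.
The minimum over all feasible corners is $3.33.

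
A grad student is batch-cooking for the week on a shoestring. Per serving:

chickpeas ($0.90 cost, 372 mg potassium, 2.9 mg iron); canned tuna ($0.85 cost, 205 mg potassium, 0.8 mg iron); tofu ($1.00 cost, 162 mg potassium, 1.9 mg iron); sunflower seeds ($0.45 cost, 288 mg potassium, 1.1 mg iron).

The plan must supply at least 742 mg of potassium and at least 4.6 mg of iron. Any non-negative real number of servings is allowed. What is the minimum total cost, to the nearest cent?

$1.54

An LP optimum is at a vertex; with two nutrient constraints at most two foods are used. Check each candidate.
chickpeas only: max(742/372, 4.6/2.9) = 1.995 servings → $1.80.
canned tuna only: max(742/205, 4.6/0.8) = 5.75 servings → $4.89.
tofu only: max(742/162, 4.6/1.9) = 4.58 servings → $4.58.
sunflower seeds only: max(742/288, 4.6/1.1) = 4.182 servings → $1.88.
chickpeas + canned tuna with both tight: 1.177 servings and 1.484 servings → $2.32.
chickpeas + tofu with both targets exact would need a negative amount; discard.
chickpeas + sunflower seeds with both tight: 1.194 servings and 1.034 servings → $1.54.
canned tuna + tofu with both tight: 2.557 servings and 1.344 servings → $3.52.
canned tuna + sunflower seeds: the both-tight solution has a negative serving — not a feasible corner.
tofu + sunflower seeds with both tight: 1.378 servings and 1.801 servings → $2.19.
So the least-cost plan costs $1.54.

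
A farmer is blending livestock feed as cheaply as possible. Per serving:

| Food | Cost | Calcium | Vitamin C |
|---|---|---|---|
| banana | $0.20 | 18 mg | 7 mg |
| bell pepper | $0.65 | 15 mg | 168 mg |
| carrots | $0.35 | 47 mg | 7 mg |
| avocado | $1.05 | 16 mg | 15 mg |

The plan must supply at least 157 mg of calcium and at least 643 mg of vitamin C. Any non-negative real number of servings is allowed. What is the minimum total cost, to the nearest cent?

$3.18

A basic optimal solution has at most two foods positive. Try each food alone and each pair with both targets met exactly.
banana only: max(157/18, 643/7) = 91.86 servings → $18.37.
bell pepper only: max(157/15, 643/168) = 10.47 servings → $6.80.
carrots only: max(157/47, 643/7) = 91.86 servings → $32.15.
avocado only: max(157/16, 643/15) = 42.87 servings → $45.01.
banana + bell pepper with both tight: 5.732 servings and 3.589 servings → $3.48.
banana + carrots with both targets exact would need a negative amount; discard.
banana + avocado with both targets exact would need a negative amount; discard.
bell pepper + carrots with both tight: 3.738 servings and 2.147 servings → $3.18.
bell pepper + avocado with both tight: 3.221 servings and 6.793 servings → $9.23.
carrots + avocado: the both-tight solution has a negative serving — not a feasible corner.
So the least-cost plan costs $3.18.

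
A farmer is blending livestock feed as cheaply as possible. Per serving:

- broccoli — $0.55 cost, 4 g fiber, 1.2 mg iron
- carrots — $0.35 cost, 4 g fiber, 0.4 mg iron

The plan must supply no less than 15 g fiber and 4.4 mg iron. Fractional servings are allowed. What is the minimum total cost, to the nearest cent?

$2.04

This is a tiny linear program; its minimum lies at a vertex of the feasible set. List the vertices and price them.
broccoli only: max(15/4, 4.4/1.2) = 3.75 servings → $2.06.
carrots only: max(15/4, 4.4/0.4) = 11 servings → $3.85.
broccoli + carrots with both tight: 3.625 servings and 0.125 servings → $2.04.
The minimum over all feasible corners is $2.04.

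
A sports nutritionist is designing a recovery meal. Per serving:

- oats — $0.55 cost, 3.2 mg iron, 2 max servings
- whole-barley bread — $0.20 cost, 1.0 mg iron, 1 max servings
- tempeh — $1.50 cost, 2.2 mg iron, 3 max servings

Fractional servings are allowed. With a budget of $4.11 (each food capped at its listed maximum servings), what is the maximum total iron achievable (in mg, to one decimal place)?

11.5 mg

Iron per dollar: oats 5.818, whole-barley bread 5, tempeh 1.467.
Take 2 servings of oats: spends $1.10, +6.4 mg iron (running total 6.4 mg).
Take 1 serving of whole-barley bread: spends $0.20, +1.0 mg iron (running total 7.4 mg).
Take 1.873 servings of tempeh: spends $2.81, +4.1 mg iron (running total 11.5 mg).
Filling greedily by iron-per-dollar is optimal for one linear limit, giving 11.5 mg.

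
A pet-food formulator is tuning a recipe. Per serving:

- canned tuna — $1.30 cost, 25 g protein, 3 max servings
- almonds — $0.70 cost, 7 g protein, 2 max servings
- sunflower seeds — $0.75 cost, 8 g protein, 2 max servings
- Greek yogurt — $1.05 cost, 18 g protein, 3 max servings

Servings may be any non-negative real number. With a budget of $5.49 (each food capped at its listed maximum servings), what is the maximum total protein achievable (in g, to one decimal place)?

Protein per dollar: canned tuna 19.23, Greek yogurt 17.14, sunflower seeds 10.67, almonds 10.
Take 3 servings of canned tuna: spends $3.90, +75.0 g protein (running total 75.0 g).
Take 1.514 servings of Greek yogurt: spends $1.59, +27.3 g protein (running total 102.3 g).
Greedy by best ratio exhausts the cost allowance optimally: 102.3 g.

102.3 g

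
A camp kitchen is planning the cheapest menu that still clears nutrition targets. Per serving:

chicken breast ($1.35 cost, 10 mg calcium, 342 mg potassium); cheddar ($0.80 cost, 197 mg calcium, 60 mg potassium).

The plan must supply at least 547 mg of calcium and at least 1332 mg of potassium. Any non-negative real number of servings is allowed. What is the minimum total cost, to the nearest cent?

With two linear requirements the optimum uses one or two foods; enumerate the corners.
chicken breast only: max(547/10, 1332/342) = 54.7 servings → $73.84.
cheddar only: max(547/197, 1332/60) = 22.2 servings → $17.76.
chicken breast + cheddar with both tight: 3.438 servings and 2.602 servings → $6.72.
Cheapest feasible corner: $6.72.

$6.72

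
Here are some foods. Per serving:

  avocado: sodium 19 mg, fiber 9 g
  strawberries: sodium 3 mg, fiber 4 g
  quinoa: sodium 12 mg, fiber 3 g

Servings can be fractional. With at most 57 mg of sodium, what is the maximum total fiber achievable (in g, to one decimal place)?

Fiber per mg sodium: strawberries 1.333, avocado 0.4737, quinoa 0.25.
With no serving limits, spend the whole sodium allowance on strawberries: 57 mg / 3 mg × 4 g = 76.0 g.

76.0 g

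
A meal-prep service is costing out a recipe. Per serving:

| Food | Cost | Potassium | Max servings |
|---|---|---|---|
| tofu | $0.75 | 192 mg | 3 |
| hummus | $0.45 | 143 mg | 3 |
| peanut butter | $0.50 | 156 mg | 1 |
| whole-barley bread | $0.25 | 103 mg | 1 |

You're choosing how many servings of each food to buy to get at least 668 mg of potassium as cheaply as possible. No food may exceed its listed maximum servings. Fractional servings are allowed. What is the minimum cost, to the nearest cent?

Cost per mg of potassium: whole-barley bread $0.0024, hummus $0.0031, peanut butter $0.0032, tofu $0.0039.
Take 1 serving of whole-barley bread: +103.0 mg potassium for $0.25 (total $0.25, still need 565.0 mg).
Take 3 servings of hummus: +429.0 mg potassium for $1.35 (total $1.60, still need 136.0 mg).
Take 0.8718 servings of peanut butter: +136.0 mg potassium for $0.44 (total $2.04, still need 0.0 mg).
Filling from the cheapest source first is optimal under one linear minimum: $2.04.

$2.04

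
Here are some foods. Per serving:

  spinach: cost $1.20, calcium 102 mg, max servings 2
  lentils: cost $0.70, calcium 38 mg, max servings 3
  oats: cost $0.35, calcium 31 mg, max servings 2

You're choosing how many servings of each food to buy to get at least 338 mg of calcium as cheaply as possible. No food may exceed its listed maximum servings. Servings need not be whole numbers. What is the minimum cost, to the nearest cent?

$4.43

Cost per mg of calcium: oats $0.0113, spinach $0.0118, lentils $0.0184.
Take 2 servings of oats: +62.0 mg calcium for $0.70 (total $0.70, still need 276.0 mg).
Take 2 servings of spinach: +204.0 mg calcium for $2.40 (total $3.10, still need 72.0 mg).
Take 1.895 servings of lentils: +72.0 mg calcium for $1.33 (total $4.43, still need 0.0 mg).
Filling from the cheapest source first is optimal under one linear minimum: $4.43.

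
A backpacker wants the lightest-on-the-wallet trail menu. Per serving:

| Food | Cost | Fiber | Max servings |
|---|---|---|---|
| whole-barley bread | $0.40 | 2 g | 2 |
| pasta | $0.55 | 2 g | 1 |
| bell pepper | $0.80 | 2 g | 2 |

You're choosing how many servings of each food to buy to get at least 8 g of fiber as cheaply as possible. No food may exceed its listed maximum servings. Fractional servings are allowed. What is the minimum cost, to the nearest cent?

$2.15

Cost per g of fiber: whole-barley bread $0.2000, pasta $0.2750, bell pepper $0.4000.
Take 2 servings of whole-barley bread: +4.0 g fiber for $0.80 (total $0.80, still need 4.0 g).
Take 1 serving of pasta: +2.0 g fiber for $0.55 (total $1.35, still need 2.0 g).
Take 1 serving of bell pepper: +2.0 g fiber for $0.80 (total $2.15, still need 0.0 g).
Filling from the cheapest source first is optimal under one linear minimum: $2.15.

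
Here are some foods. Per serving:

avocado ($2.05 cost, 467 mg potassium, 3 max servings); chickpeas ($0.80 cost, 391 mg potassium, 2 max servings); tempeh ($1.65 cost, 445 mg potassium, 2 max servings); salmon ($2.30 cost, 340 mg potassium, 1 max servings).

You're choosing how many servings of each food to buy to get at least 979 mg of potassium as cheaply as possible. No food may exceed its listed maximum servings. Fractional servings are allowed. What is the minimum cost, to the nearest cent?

Cost per mg of potassium: chickpeas $0.0020, tempeh $0.0037, avocado $0.0044, salmon $0.0068.
Take 2 servings of chickpeas: +782.0 mg potassium for $1.60 (total $1.60, still need 197.0 mg).
Take 0.4427 servings of tempeh: +197.0 mg potassium for $0.73 (total $2.33, still need 0.0 mg).
Filling from the cheapest source first is optimal under one linear minimum: $2.33.

$2.33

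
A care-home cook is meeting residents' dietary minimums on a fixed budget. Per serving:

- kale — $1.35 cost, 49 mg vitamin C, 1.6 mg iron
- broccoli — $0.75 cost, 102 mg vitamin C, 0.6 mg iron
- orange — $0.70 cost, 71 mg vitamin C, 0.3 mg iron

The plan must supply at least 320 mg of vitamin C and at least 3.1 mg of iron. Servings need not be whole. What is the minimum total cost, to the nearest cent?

This is a tiny linear program; its minimum lies at a vertex of the feasible set. List the vertices and price them.
kale only: max(320/49, 3.1/1.6) = 6.531 servings → $8.82.
broccoli only: max(320/102, 3.1/0.6) = 5.167 servings → $3.88.
orange only: max(320/71, 3.1/0.3) = 10.33 servings → $7.23.
kale + broccoli with both tight: 0.9283 servings and 2.691 servings → $3.27.
kale + orange with both tight: 1.255 servings and 3.641 servings → $4.24.
broccoli + orange: the both-tight solution has a negative serving — not a feasible corner.
Cheapest feasible corner: $3.27.

$3.27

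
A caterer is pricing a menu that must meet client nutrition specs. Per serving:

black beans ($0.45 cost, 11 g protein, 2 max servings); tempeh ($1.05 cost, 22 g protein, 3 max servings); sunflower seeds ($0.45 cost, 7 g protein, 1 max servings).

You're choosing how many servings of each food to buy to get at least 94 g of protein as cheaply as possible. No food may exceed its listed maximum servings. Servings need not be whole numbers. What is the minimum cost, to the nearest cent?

Cost per g of protein: black beans $0.0409, tempeh $0.0477, sunflower seeds $0.0643.
Take 2 servings of black beans: +22.0 g protein for $0.90 (total $0.90, still need 72.0 g).
Take 3 servings of tempeh: +66.0 g protein for $3.15 (total $4.05, still need 6.0 g).
Take 0.8571 servings of sunflower seeds: +6.0 g protein for $0.39 (total $4.44, still need 0.0 g).
Greedy by cheapest-per-g is optimal for a single linear constraint, so the minimum cost is $4.44.

$4.44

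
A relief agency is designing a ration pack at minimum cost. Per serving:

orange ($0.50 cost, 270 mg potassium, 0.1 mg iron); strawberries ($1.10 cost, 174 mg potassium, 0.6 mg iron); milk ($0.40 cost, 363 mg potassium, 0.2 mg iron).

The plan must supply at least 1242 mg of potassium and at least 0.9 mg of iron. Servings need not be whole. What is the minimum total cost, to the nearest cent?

Compare the cost at each extreme point of the feasible region.
orange only: max(1242/270, 0.9/0.1) = 9 servings → $4.50.
strawberries only: max(1242/174, 0.9/0.6) = 7.138 servings → $7.85.
milk only: max(1242/363, 0.9/0.2) = 4.5 servings → $1.80.
orange + strawberries with both tight: 4.071 servings and 0.8216 servings → $2.94.
orange + milk: the both-tight solution has a negative serving — not a feasible corner.
strawberries + milk with both tight: 0.4279 servings and 3.216 servings → $1.76.
So the least-cost plan costs $1.76.

$1.76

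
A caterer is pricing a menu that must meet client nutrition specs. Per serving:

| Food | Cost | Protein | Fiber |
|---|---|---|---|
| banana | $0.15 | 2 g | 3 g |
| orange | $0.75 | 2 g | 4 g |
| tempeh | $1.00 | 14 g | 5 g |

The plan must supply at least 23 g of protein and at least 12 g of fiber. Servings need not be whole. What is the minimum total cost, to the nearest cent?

$1.65

At the optimum either one food covers both requirements or two foods hit both targets exactly; no other combination can be cheaper.
banana only: max(23/2, 12/3) = 11.5 servings → $1.73.
orange only: max(23/2, 12/4) = 11.5 servings → $8.62.
tempeh only: max(23/14, 12/5) = 2.4 servings → $2.40.
banana + orange: the both-tight solution has a negative serving — not a feasible corner.
banana + tempeh with both tight: 1.656 servings and 1.406 servings → $1.65.
orange + tempeh with both tight: 1.152 servings and 1.478 servings → $2.34.
Cheapest feasible corner: $1.65.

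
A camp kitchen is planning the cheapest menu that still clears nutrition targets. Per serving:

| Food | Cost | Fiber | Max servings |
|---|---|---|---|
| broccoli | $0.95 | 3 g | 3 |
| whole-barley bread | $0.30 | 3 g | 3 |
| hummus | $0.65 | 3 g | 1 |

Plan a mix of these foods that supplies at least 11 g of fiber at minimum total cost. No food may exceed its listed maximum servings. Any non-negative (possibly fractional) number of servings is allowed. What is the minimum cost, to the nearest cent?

Cost per g of fiber: whole-barley bread $0.1000, hummus $0.2167, broccoli $0.3167.
Take 3 servings of whole-barley bread: +9.0 g fiber for $0.90 (total $0.90, still need 2.0 g).
Take 0.6667 servings of hummus: +2.0 g fiber for $0.43 (total $1.33, still need 0.0 g).
Greedy by cheapest-per-g is optimal for a single linear constraint, so the minimum cost is $1.33.

$1.33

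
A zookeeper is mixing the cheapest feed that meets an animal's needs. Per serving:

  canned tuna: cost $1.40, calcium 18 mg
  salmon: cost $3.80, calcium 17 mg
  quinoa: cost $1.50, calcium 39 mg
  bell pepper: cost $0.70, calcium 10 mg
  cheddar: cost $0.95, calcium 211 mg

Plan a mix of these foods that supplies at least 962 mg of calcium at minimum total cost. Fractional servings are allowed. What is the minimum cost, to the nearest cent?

Cost per mg of calcium: cheddar $0.0045, quinoa $0.0385, bell pepper $0.0700, canned tuna $0.0778, salmon $0.2235.
With no serving limits, use only cheddar: 962 mg / 211 mg = 4.559 servings × $0.95 = $4.33.

$4.33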